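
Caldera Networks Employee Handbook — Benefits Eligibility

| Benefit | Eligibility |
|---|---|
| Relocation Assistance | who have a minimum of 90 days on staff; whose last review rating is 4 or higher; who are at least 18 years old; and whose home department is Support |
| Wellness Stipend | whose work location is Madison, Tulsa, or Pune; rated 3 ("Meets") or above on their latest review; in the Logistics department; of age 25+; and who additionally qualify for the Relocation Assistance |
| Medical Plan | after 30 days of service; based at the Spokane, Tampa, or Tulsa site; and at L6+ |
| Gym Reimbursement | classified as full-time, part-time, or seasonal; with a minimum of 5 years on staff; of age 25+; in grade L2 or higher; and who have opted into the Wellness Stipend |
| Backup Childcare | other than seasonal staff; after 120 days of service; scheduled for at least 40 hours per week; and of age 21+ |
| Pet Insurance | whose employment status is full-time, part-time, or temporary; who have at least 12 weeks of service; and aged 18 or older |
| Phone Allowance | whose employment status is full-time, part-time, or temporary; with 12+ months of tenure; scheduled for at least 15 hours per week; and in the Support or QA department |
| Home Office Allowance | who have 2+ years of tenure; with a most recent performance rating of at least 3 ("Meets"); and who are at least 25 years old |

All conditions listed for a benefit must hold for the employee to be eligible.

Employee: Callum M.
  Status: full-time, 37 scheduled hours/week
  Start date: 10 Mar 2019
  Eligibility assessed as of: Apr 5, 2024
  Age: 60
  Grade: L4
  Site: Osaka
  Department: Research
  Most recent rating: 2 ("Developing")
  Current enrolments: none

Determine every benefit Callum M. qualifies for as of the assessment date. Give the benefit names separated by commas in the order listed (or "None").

Service from 10 Mar 2019 to Apr 5, 2024: 1853 days.
Relocation Assistance — service 1853 days ≥ 90 days ✓; rating 2 < 4 ✗ → not eligible.
Wellness Stipend — site Osaka ✗ (not Madison, Tulsa, or Pune) → not eligible.
Medical Plan — service 1853 days ≥ 30 days ✓; site Osaka ✗ (not Spokane, Tampa, or Tulsa) → not eligible.
Gym Reimbursement — status full-time ✓; service 1853 days ≥ 5 years (≈1825 days) ✓; age 60 ≥ 25 ✓; grade L4 ≥ L2 ✓; not enrolled in Wellness Stipend ✗ → not eligible.
Backup Childcare — status full-time ✓ (not excluded); service 1853 days ≥ 120 days ✓; 37 hrs/wk < 40 ✗ → not eligible.
Pet Insurance — status full-time ✓; service 1853 days ≥ 12 weeks (≈84 days) ✓; age 60 ≥ 18 ✓ → eligible.
Phone Allowance — status full-time ✓; service 1853 days ≥ 12 months (≈360 days) ✓; 37 hrs/wk ≥ 15 ✓; dept Research ✗ → not eligible.
Home Office Allowance — service 1853 days ≥ 2 years (≈730 days) ✓; rating 2 < 3 ✗ → not eligible.

Pet Insurance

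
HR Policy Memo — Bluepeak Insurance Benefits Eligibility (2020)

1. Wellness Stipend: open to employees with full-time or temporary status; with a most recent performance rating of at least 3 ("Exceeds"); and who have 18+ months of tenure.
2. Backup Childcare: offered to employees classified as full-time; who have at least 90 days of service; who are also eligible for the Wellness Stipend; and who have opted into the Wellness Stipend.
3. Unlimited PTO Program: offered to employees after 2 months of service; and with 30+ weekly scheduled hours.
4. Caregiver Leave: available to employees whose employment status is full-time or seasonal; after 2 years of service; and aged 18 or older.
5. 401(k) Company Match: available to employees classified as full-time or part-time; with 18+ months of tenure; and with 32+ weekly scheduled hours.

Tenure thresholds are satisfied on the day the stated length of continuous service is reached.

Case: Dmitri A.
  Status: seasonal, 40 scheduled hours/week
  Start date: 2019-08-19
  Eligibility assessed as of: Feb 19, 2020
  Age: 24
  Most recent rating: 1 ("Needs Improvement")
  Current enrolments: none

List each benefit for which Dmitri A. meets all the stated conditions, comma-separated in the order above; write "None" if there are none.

Unlimited PTO Program

Service from 2019-08-19 to Feb 19, 2020: 184 days.
Wellness Stipend — status seasonal ✗ (requires full-time or temporary) → not eligible.
Backup Childcare — status seasonal ✗ (requires full-time) → not eligible.
Unlimited PTO Program — service 184 days ≥ 2 months (≈60 days) ✓; 40 hrs/wk ≥ 30 ✓ → eligible.
Caregiver Leave — status seasonal ✓; service 184 days < 2 years (≈730 days) ✗ → not eligible.
401(k) Company Match — status seasonal ✗ (requires full-time or part-time) → not eligible.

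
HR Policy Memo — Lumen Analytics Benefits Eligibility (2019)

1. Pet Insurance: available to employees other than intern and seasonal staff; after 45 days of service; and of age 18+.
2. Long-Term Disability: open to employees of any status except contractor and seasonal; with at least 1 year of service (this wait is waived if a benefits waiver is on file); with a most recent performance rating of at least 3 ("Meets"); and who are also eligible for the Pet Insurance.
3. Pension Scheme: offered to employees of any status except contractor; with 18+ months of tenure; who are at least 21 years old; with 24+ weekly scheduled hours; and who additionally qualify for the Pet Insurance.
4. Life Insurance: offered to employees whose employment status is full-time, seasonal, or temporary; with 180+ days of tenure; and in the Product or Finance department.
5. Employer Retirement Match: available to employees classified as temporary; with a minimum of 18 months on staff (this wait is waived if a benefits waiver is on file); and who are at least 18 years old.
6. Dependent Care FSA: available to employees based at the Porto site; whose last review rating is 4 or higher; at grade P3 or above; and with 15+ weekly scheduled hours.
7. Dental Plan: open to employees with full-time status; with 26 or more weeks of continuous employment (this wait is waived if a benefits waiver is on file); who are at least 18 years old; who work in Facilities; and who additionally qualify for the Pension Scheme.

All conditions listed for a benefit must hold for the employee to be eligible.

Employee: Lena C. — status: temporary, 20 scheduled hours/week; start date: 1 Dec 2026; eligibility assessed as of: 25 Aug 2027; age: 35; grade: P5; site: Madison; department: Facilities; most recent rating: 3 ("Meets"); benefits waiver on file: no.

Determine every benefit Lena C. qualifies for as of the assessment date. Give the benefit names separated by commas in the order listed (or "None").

Service from 1 Dec 2026 to 25 Aug 2027: 267 days.
Pet Insurance — status temporary ✓ (not excluded); service 267 days ≥ 45 days ✓; age 35 ≥ 18 ✓ → eligible.
Long-Term Disability — status temporary ✓ (not excluded); no waiver, service 267 days < 1 year (≈365 days) ✗ → not eligible.
Pension Scheme — status temporary ✓ (not excluded); service 267 days < 18 months (≈540 days) ✗ → not eligible.
Life Insurance — status temporary ✓; service 267 days ≥ 180 days ✓; dept Facilities ✗ → not eligible.
Employer Retirement Match — status temporary ✓; no waiver, service 267 days < 18 months (≈540 days) ✗ → not eligible.
Dependent Care FSA — site Madison ✗ (not Porto) → not eligible.
Dental Plan — status temporary ✗ (requires full-time) → not eligible.

Pet Insurance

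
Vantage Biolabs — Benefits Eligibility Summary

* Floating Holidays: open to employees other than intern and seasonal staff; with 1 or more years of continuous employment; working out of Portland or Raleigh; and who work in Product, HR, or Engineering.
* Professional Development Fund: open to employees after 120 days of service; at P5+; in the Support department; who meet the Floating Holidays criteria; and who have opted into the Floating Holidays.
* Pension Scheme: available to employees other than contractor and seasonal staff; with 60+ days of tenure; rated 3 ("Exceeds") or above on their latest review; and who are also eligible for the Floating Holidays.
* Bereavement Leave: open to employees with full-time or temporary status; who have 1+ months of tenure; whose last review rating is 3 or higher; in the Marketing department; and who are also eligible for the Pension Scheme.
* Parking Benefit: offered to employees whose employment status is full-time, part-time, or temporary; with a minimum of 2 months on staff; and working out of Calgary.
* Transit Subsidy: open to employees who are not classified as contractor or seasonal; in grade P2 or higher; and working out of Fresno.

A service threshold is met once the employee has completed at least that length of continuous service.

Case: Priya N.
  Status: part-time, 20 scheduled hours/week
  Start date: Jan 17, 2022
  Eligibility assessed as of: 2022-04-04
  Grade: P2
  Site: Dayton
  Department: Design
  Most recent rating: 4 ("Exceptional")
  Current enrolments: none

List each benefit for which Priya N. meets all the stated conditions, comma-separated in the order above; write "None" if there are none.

Service from Jan 17, 2022 to 2022-04-04: 77 days.
Floating Holidays — status part-time ✓ (not excluded); service 77 days < 1 year (≈365 days) ✗ → not eligible.
Professional Development Fund — service 77 days < 120 days ✗ → not eligible.
Pension Scheme — status part-time ✓ (not excluded); service 77 days ≥ 60 days ✓; rating 4 ≥ 3 ✓; not eligible for Floating Holidays ✗ → not eligible.
Bereavement Leave — status part-time ✗ (requires full-time or temporary) → not eligible.
Parking Benefit — status part-time ✓; service 77 days ≥ 2 months (≈60 days) ✓; site Dayton ✗ (not Calgary) → not eligible.
Transit Subsidy — status part-time ✓ (not excluded); grade P2 ≥ P2 ✓; site Dayton ✗ (not Fresno) → not eligible.

None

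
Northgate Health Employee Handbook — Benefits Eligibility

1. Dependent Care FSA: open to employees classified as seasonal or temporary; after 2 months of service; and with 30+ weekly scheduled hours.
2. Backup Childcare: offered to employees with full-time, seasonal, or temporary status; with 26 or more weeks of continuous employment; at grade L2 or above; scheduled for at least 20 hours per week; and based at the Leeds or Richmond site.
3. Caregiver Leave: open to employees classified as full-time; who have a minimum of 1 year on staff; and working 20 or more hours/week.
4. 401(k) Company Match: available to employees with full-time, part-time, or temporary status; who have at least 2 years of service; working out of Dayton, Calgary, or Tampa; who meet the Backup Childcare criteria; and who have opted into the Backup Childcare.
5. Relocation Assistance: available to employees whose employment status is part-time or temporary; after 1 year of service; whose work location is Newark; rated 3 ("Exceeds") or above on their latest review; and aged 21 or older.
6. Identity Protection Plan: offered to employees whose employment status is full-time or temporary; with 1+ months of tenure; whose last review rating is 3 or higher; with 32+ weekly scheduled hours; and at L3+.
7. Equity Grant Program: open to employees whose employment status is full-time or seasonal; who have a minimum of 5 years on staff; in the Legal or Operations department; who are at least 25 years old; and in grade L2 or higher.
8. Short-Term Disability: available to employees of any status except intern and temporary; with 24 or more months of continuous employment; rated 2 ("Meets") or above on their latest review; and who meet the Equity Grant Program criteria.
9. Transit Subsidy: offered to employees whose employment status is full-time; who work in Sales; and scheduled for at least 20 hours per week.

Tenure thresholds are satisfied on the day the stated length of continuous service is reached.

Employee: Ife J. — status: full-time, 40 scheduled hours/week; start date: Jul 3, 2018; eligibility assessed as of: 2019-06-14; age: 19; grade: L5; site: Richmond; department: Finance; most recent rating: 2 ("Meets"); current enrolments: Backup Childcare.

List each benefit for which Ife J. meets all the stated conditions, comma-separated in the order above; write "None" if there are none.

Service from Jul 3, 2018 to 2019-06-14: 346 days.
Dependent Care FSA — status full-time ✗ (requires seasonal or temporary) → not eligible.
Backup Childcare — status full-time ✓; service 346 days ≥ 26 weeks (≈182 days) ✓; grade L5 ≥ L2 ✓; 40 hrs/wk ≥ 20 ✓; site Richmond ✓ → eligible.
Caregiver Leave — status full-time ✓; service 346 days < 1 year (≈365 days) ✗ → not eligible.
401(k) Company Match — status full-time ✓; service 346 days < 2 years (≈730 days) ✗ → not eligible.
Relocation Assistance — status full-time ✗ (requires part-time or temporary) → not eligible.
Identity Protection Plan — status full-time ✓; service 346 days ≥ 1 month (≈30 days) ✓; rating 2 < 3 ✗ → not eligible.
Equity Grant Program — status full-time ✓; service 346 days < 5 years (≈1825 days) ✗ → not eligible.
Short-Term Disability — status full-time ✓ (not excluded); service 346 days < 24 months (≈720 days) ✗ → not eligible.
Transit Subsidy — status full-time ✓; dept Finance ✗ → not eligible.

Backup Childcare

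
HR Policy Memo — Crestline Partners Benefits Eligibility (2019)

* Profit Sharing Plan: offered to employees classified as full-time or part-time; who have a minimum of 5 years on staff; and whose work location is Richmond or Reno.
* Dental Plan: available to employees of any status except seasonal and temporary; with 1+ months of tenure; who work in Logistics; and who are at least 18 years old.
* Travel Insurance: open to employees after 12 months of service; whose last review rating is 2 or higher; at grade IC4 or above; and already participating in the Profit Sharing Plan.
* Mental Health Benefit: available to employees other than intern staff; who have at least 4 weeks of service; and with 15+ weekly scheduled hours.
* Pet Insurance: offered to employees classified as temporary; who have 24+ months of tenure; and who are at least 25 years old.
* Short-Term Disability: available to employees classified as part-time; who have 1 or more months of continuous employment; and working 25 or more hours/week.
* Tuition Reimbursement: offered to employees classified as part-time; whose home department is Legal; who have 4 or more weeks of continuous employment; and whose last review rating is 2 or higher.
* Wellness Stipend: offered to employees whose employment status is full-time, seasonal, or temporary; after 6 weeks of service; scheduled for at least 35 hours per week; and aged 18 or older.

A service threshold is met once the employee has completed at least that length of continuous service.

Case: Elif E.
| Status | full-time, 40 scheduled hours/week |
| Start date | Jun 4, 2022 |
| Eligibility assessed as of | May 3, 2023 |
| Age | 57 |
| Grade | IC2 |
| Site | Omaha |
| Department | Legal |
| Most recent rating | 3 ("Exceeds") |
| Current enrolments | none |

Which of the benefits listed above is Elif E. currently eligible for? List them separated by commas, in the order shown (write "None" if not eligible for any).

Mental Health Benefit, Wellness Stipend

Service from Jun 4, 2022 to May 3, 2023: 333 days.
Profit Sharing Plan — status full-time ✓; service 333 days < 5 years (≈1825 days) ✗ → not eligible.
Dental Plan — status full-time ✓ (not excluded); service 333 days ≥ 1 month (≈30 days) ✓; dept Legal ✗ → not eligible.
Travel Insurance — service 333 days < 12 months (≈360 days) ✗ → not eligible.
Mental Health Benefit — status full-time ✓ (not excluded); service 333 days ≥ 4 weeks (≈28 days) ✓; 40 hrs/wk ≥ 15 ✓ → eligible.
Pet Insurance — status full-time ✗ (requires temporary) → not eligible.
Short-Term Disability — status full-time ✗ (requires part-time) → not eligible.
Tuition Reimbursement — status full-time ✗ (requires part-time) → not eligible.
Wellness Stipend — status full-time ✓; service 333 days ≥ 6 weeks (≈42 days) ✓; 40 hrs/wk ≥ 35 ✓; age 57 ≥ 18 ✓ → eligible.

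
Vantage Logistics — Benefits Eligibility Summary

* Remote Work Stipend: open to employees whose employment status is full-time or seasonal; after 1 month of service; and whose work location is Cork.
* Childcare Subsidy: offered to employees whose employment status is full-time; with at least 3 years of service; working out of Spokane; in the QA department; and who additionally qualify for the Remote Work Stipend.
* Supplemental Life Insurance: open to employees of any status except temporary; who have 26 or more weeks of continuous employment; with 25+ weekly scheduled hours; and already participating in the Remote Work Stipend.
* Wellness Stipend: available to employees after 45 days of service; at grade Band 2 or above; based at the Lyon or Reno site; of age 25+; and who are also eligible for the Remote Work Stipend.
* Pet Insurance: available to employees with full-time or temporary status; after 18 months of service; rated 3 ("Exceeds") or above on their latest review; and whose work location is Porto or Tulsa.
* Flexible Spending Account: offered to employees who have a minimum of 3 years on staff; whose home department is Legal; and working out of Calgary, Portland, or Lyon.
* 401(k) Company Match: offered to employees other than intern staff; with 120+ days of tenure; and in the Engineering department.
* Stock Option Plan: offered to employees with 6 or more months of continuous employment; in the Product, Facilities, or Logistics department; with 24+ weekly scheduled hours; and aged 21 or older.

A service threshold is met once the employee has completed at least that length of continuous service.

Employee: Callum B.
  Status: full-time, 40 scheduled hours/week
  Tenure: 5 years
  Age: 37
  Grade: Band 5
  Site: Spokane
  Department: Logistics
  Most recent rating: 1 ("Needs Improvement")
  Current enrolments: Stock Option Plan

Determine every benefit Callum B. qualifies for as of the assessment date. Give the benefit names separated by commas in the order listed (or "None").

Stock Option Plan

Remote Work Stipend — status full-time ✓; service 5 years ≥ 1 month (≈30 days) ✓; site Spokane ✗ (not Cork) → not eligible.
Childcare Subsidy — status full-time ✓; service 5 years ≥ 3 years ✓; site Spokane ✓; dept Logistics ✗ → not eligible.
Supplemental Life Insurance — status full-time ✓ (not excluded); service 5 years ≥ 26 weeks (≈182 days) ✓; 40 hrs/wk ≥ 25 ✓; not enrolled in Remote Work Stipend ✗ → not eligible.
Wellness Stipend — service 5 years ≥ 45 days ✓; grade Band 5 ≥ Band 2 ✓; site Spokane ✗ (not Lyon or Reno) → not eligible.
Pet Insurance — status full-time ✓; service 5 years ≥ 18 months (≈540 days) ✓; rating 1 < 3 ✗ → not eligible.
Flexible Spending Account — service 5 years ≥ 3 years ✓; dept Logistics ✗ → not eligible.
401(k) Company Match — status full-time ✓ (not excluded); service 5 years ≥ 120 days ✓; dept Logistics ✗ → not eligible.
Stock Option Plan — service 5 years ≥ 6 months (≈180 days) ✓; dept Logistics ✓; 40 hrs/wk ≥ 24 ✓; age 37 ≥ 21 ✓ → eligible.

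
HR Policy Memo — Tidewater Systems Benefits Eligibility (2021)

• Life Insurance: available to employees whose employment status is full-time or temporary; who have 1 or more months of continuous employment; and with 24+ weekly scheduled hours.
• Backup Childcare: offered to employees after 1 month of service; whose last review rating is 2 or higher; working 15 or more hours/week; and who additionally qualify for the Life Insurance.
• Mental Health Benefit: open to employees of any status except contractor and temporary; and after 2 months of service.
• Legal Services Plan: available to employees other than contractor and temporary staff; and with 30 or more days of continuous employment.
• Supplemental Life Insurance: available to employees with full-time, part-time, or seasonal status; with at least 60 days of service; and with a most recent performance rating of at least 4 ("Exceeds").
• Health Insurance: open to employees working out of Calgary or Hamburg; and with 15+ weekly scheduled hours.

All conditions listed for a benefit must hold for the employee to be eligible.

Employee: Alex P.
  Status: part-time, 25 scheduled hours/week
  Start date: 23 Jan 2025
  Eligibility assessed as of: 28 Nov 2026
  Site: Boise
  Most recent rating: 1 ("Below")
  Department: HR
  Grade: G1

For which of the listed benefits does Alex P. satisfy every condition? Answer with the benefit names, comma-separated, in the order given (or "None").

Service from 23 Jan 2025 to 28 Nov 2026: 674 days.
Life Insurance — status part-time ✗ (requires full-time or temporary) → not eligible.
Backup Childcare — service 674 days ≥ 1 month (≈30 days) ✓; rating 1 < 2 ✗ → not eligible.
Mental Health Benefit — status part-time ✓ (not excluded); service 674 days ≥ 2 months (≈60 days) ✓ → eligible.
Legal Services Plan — status part-time ✓ (not excluded); service 674 days ≥ 30 days ✓ → eligible.
Supplemental Life Insurance — status part-time ✓; service 674 days ≥ 60 days ✓; rating 1 < 4 ✗ → not eligible.
Health Insurance — site Boise ✗ (not Calgary or Hamburg) → not eligible.

Mental Health Benefit, Legal Services Plan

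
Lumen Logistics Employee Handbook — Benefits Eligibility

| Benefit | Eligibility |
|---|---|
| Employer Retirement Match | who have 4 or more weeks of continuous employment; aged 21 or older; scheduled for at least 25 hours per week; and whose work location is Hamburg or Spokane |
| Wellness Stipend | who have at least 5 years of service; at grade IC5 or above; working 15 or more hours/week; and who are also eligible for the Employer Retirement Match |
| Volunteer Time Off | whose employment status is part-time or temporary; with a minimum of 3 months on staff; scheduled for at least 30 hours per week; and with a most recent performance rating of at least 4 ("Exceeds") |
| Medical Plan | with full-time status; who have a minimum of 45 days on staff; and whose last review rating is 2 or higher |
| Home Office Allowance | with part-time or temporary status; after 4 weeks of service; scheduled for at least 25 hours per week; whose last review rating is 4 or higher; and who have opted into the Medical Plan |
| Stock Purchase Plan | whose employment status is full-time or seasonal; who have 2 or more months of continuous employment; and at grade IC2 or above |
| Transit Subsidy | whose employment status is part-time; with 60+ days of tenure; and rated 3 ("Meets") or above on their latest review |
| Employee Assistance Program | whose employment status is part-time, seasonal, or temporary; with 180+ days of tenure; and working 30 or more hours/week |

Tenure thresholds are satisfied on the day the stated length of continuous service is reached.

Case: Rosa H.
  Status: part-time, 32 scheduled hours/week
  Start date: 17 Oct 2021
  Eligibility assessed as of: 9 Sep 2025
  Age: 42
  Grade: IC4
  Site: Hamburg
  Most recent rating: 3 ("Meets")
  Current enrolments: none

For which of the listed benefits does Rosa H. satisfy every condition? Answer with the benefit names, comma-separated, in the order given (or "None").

Employer Retirement Match, Transit Subsidy, Employee Assistance Program

Service from 17 Oct 2021 to 9 Sep 2025: 1423 days.
Employer Retirement Match — service 1423 days ≥ 4 weeks (≈28 days) ✓; age 42 ≥ 21 ✓; 32 hrs/wk ≥ 25 ✓; site Hamburg ✓ → eligible.
Wellness Stipend — service 1423 days < 5 years (≈1825 days) ✗ → not eligible.
Volunteer Time Off — status part-time ✓; service 1423 days ≥ 3 months (≈90 days) ✓; 32 hrs/wk ≥ 30 ✓; rating 3 < 4 ✗ → not eligible.
Medical Plan — status part-time ✗ (requires full-time) → not eligible.
Home Office Allowance — status part-time ✓; service 1423 days ≥ 4 weeks (≈28 days) ✓; 32 hrs/wk ≥ 25 ✓; rating 3 < 4 ✗ → not eligible.
Stock Purchase Plan — status part-time ✗ (requires full-time or seasonal) → not eligible.
Transit Subsidy — status part-time ✓; service 1423 days ≥ 60 days ✓; rating 3 ≥ 3 ✓ → eligible.
Employee Assistance Program — status part-time ✓; service 1423 days ≥ 180 days ✓; 32 hrs/wk ≥ 30 ✓ → eligible.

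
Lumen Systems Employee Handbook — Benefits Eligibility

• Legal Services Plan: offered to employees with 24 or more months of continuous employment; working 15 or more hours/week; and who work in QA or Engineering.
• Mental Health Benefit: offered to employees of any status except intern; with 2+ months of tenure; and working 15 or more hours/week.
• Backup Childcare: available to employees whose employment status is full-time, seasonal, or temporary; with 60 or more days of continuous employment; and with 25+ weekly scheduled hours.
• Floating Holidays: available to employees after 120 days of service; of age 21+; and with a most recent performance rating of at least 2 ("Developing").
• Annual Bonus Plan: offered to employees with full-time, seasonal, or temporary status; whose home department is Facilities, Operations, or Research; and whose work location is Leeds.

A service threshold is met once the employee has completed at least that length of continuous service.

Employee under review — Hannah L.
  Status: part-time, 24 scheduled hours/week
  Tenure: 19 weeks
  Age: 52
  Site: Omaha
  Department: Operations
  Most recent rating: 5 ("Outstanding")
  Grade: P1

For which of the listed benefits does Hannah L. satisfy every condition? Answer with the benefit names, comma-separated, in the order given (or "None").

Legal Services Plan — service 19 weeks < 24 months (≈720 days) ✗ → not eligible.
Mental Health Benefit — status part-time ✓ (not excluded); service 19 weeks ≥ 2 months (≈60 days) ✓; 24 hrs/wk ≥ 15 ✓ → eligible.
Backup Childcare — status part-time ✗ (requires full-time, seasonal, or temporary) → not eligible.
Floating Holidays — service 19 weeks ≥ 120 days ✓; age 52 ≥ 21 ✓; rating 5 ≥ 2 ✓ → eligible.
Annual Bonus Plan — status part-time ✗ (requires full-time, seasonal, or temporary) → not eligible.

Mental Health Benefit, Floating Holidays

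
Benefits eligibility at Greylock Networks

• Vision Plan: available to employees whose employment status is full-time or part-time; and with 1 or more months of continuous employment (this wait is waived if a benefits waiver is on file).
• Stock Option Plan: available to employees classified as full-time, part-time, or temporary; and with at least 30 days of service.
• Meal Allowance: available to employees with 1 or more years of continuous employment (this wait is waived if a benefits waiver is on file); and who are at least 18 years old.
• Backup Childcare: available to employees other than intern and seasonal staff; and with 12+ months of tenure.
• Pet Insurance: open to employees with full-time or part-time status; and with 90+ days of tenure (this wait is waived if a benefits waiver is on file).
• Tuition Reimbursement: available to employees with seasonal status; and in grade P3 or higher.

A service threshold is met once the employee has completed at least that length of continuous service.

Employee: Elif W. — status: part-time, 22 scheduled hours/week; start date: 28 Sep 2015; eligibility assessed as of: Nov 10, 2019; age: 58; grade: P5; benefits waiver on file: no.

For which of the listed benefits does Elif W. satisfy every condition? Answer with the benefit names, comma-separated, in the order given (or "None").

Service from 28 Sep 2015 to Nov 10, 2019: 1504 days.
Vision Plan — status part-time ✓; no waiver, service 1504 days ≥ 1 month (≈30 days) ✓ → eligible.
Stock Option Plan — status part-time ✓; service 1504 days ≥ 30 days ✓ → eligible.
Meal Allowance — no waiver, service 1504 days ≥ 1 year (≈365 days) ✓; age 58 ≥ 18 ✓ → eligible.
Backup Childcare — status part-time ✓ (not excluded); service 1504 days ≥ 12 months (≈360 days) ✓ → eligible.
Pet Insurance — status part-time ✓; no waiver, service 1504 days ≥ 90 days ✓ → eligible.
Tuition Reimbursement — status part-time ✗ (requires seasonal) → not eligible.

Vision Plan, Stock Option Plan, Meal Allowance, Backup Childcare, Pet Insurance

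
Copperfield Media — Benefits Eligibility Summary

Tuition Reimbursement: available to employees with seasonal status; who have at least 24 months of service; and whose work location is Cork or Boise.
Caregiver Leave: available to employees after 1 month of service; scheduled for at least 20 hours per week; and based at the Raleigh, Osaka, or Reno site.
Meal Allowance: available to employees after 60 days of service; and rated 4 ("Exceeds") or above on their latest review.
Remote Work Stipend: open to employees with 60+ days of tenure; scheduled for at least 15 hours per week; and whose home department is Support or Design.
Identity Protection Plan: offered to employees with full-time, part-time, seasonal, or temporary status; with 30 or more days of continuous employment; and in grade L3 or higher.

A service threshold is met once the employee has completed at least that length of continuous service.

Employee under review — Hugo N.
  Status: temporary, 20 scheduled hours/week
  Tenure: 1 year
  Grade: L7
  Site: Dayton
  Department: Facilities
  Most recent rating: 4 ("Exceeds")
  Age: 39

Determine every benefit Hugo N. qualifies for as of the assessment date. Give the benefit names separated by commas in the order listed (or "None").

Meal Allowance, Identity Protection Plan

Tuition Reimbursement — status temporary ✗ (requires seasonal) → not eligible.
Caregiver Leave — service 1 year ≥ 1 month (≈30 days) ✓; 20 hrs/wk ≥ 20 ✓; site Dayton ✗ (not Raleigh, Osaka, or Reno) → not eligible.
Meal Allowance — service 1 year ≥ 60 days ✓; rating 4 ≥ 4 ✓ → eligible.
Remote Work Stipend — service 1 year ≥ 60 days ✓; 20 hrs/wk ≥ 15 ✓; dept Facilities ✗ → not eligible.
Identity Protection Plan — status temporary ✓; service 1 year ≥ 30 days ✓; grade L7 ≥ L3 ✓ → eligible.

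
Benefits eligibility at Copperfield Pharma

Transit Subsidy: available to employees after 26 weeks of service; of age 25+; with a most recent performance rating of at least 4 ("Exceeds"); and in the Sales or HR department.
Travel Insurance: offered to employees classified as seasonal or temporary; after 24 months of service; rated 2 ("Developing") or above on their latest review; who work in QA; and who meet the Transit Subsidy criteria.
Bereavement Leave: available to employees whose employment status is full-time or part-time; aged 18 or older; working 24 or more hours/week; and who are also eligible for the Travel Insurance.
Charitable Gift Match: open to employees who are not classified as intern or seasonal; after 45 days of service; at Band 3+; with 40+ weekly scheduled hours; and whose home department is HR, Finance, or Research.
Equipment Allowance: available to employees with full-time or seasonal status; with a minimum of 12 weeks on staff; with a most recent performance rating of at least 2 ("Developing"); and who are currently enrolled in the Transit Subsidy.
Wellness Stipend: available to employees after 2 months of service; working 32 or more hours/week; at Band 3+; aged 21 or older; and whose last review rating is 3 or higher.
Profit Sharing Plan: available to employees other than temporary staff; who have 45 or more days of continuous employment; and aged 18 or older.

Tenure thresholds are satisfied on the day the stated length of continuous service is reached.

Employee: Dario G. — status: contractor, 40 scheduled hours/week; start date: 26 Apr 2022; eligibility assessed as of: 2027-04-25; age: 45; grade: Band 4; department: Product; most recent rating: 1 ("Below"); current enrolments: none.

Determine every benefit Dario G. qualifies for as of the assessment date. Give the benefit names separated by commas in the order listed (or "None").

Service from 26 Apr 2022 to 2027-04-25: 1825 days.
Transit Subsidy — service 1825 days ≥ 26 weeks (≈182 days) ✓; age 45 ≥ 25 ✓; rating 1 < 4 ✗ → not eligible.
Travel Insurance — status contractor ✗ (requires seasonal or temporary) → not eligible.
Bereavement Leave — status contractor ✗ (requires full-time or part-time) → not eligible.
Charitable Gift Match — status contractor ✓ (not excluded); service 1825 days ≥ 45 days ✓; grade Band 4 ≥ Band 3 ✓; 40 hrs/wk ≥ 40 ✓; dept Product ✗ → not eligible.
Equipment Allowance — status contractor ✗ (requires full-time or seasonal) → not eligible.
Wellness Stipend — service 1825 days ≥ 2 months (≈60 days) ✓; 40 hrs/wk ≥ 32 ✓; grade Band 4 ≥ Band 3 ✓; age 45 ≥ 21 ✓; rating 1 < 3 ✗ → not eligible.
Profit Sharing Plan — status contractor ✓ (not excluded); service 1825 days ≥ 45 days ✓; age 45 ≥ 18 ✓ → eligible.

Profit Sharing Plan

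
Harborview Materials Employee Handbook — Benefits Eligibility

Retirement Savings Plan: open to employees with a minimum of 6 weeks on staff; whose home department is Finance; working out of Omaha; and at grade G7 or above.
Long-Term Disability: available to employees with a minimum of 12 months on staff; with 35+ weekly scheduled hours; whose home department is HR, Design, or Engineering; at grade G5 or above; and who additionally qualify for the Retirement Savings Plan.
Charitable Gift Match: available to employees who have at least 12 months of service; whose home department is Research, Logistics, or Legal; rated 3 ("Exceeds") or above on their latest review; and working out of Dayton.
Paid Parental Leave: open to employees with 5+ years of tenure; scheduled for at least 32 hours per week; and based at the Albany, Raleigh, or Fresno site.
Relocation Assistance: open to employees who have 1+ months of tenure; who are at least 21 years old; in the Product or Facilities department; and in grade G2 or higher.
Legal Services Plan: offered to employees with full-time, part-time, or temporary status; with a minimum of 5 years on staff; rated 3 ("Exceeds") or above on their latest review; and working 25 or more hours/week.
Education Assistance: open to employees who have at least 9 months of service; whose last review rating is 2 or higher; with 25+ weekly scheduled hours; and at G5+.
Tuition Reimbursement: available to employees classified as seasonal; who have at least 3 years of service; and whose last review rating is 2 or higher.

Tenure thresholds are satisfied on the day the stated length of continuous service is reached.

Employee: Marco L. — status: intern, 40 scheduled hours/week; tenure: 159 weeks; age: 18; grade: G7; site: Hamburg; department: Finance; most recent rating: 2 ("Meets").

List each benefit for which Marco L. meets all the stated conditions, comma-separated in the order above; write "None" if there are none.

Education Assistance

Retirement Savings Plan — service 159 weeks ≥ 6 weeks ✓; dept Finance ✓; site Hamburg ✗ (not Omaha) → not eligible.
Long-Term Disability — service 159 weeks ≥ 12 months (≈360 days) ✓; 40 hrs/wk ≥ 35 ✓; dept Finance ✗ → not eligible.
Charitable Gift Match — service 159 weeks ≥ 12 months (≈360 days) ✓; dept Finance ✗ → not eligible.
Paid Parental Leave — service 159 weeks < 5 years (≈1825 days) ✗ → not eligible.
Relocation Assistance — service 159 weeks ≥ 1 month (≈30 days) ✓; age 18 < 21 ✗ → not eligible.
Legal Services Plan — status intern ✗ (requires full-time, part-time, or temporary) → not eligible.
Education Assistance — service 159 weeks ≥ 9 months (≈270 days) ✓; rating 2 ≥ 2 ✓; 40 hrs/wk ≥ 25 ✓; grade G7 ≥ G5 ✓ → eligible.
Tuition Reimbursement — status intern ✗ (requires seasonal) → not eligible.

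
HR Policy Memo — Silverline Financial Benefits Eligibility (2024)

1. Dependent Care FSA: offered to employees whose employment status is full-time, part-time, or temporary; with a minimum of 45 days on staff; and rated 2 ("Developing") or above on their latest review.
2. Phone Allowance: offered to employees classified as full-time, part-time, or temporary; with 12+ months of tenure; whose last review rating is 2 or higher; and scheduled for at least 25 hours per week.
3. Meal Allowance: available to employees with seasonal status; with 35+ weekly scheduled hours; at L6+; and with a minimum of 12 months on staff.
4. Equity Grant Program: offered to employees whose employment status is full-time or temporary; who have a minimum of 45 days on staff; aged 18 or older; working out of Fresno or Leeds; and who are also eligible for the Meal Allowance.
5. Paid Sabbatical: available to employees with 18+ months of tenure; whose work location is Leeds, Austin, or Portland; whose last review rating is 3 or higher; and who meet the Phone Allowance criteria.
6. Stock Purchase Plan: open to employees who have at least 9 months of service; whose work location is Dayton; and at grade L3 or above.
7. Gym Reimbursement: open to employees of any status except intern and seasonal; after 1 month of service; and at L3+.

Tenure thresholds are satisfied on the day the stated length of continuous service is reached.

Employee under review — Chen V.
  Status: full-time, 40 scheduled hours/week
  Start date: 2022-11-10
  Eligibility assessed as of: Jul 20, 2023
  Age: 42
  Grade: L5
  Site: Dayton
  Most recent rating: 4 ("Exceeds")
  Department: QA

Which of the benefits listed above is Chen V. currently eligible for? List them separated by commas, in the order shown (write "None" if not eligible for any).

Service from 2022-11-10 to Jul 20, 2023: 252 days.
Dependent Care FSA — status full-time ✓; service 252 days ≥ 45 days ✓; rating 4 ≥ 2 ✓ → eligible.
Phone Allowance — status full-time ✓; service 252 days < 12 months (≈360 days) ✗ → not eligible.
Meal Allowance — status full-time ✗ (requires seasonal) → not eligible.
Equity Grant Program — status full-time ✓; service 252 days ≥ 45 days ✓; age 42 ≥ 18 ✓; site Dayton ✗ (not Fresno or Leeds) → not eligible.
Paid Sabbatical — service 252 days < 18 months (≈540 days) ✗ → not eligible.
Stock Purchase Plan — service 252 days < 9 months (≈270 days) ✗ → not eligible.
Gym Reimbursement — status full-time ✓ (not excluded); service 252 days ≥ 1 month (≈30 days) ✓; grade L5 ≥ L3 ✓ → eligible.

Dependent Care FSA, Gym Reimbursement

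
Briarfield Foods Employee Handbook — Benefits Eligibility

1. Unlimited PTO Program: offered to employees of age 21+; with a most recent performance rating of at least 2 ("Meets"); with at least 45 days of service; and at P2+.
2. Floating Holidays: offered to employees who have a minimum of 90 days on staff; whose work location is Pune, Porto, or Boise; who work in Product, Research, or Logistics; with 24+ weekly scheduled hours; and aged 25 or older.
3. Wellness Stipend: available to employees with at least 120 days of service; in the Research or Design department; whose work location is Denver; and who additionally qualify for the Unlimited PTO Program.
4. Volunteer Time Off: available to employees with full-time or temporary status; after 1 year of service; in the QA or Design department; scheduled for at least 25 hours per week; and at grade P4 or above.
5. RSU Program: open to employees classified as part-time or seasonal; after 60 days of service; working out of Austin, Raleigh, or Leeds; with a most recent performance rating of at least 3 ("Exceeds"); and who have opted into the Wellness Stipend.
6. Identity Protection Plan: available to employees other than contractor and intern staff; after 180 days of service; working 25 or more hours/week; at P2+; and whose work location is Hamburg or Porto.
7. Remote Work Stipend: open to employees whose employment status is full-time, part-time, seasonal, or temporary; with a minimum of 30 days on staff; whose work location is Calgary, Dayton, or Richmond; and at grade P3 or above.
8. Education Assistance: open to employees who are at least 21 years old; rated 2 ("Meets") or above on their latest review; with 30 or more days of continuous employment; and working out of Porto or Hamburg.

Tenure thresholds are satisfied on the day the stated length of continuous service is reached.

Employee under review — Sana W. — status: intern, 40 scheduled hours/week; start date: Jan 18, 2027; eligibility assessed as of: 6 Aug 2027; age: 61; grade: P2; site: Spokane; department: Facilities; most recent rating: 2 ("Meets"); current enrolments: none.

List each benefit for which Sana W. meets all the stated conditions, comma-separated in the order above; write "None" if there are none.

Unlimited PTO Program

Service from Jan 18, 2027 to 6 Aug 2027: 200 days.
Unlimited PTO Program — age 61 ≥ 21 ✓; rating 2 ≥ 2 ✓; service 200 days ≥ 45 days ✓; grade P2 ≥ P2 ✓ → eligible.
Floating Holidays — service 200 days ≥ 90 days ✓; site Spokane ✗ (not Pune, Porto, or Boise) → not eligible.
Wellness Stipend — service 200 days ≥ 120 days ✓; dept Facilities ✗ → not eligible.
Volunteer Time Off — status intern ✗ (requires full-time or temporary) → not eligible.
RSU Program — status intern ✗ (requires part-time or seasonal) → not eligible.
Identity Protection Plan — status intern ✗ (excluded) → not eligible.
Remote Work Stipend — status intern ✗ (requires full-time, part-time, seasonal, or temporary) → not eligible.
Education Assistance — age 61 ≥ 21 ✓; rating 2 ≥ 2 ✓; service 200 days ≥ 30 days ✓; site Spokane ✗ (not Porto or Hamburg) → not eligible.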